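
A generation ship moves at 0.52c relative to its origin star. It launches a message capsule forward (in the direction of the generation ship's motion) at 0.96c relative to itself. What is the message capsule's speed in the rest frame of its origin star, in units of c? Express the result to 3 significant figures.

Relativistic velocity addition: u = (u' + v)/(1 + u'v/c²), with u' = 0.96c and v = 0.52c.
Numerator: 0.96 + 0.52 = 1.48. Denominator: 1 + (0.96)(0.52) = 1.4992.
u = 1.48/1.4992 = 0.98719, so the speed is 0.987c.

0.987c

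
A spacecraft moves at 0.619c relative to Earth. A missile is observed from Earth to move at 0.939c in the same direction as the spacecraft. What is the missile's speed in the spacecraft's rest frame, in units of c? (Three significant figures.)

Transform to the spacecraft's frame: u' = (u − v)/(1 − uv/c²).
u' = (0.939 − 0.619)/(1 − 0.939×0.619) = 0.32/0.418759 = 0.76416.
Speed in the spacecraft's frame: 0.764c (in the same direction).

0.764c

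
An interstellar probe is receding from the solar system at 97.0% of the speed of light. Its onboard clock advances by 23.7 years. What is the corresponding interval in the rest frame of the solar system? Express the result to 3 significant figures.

97.5 years

γ = 1/√(1 − β²) = 1/√(1 − 0.9409) = 1/√0.0591 = 4.1135.
The onboard clock measures proper time, so the interval in the rest frame of the solar system is dilated: Δt = γ·Δτ = 4.1135 × 23.7 years = 97.5 years.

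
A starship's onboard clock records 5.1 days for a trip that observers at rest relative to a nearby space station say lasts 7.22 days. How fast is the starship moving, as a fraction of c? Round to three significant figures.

0.708c

γ = Δt/Δτ = 7.22/5.1 = 1.4157.
β = √(1 − 1/γ²) = √(1 − 0.498951) = √0.501049 = 0.708.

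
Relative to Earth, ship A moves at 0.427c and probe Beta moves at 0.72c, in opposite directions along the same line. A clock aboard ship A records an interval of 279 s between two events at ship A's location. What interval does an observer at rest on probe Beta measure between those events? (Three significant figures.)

Transform ship A's velocity into probe Beta's frame: (0.427 + 0.72)/(1 + 0.427·0.72) = 1.147/1.30744, so the relative speed is 0.87729c.
γ for this relative speed: γ = 1/√(1 − 0.769638) = 2.0835.
Ship A's interval is proper; time dilation gives Δt_B = γΔτ = 2.0835 × 279 s = 581 s.

581 s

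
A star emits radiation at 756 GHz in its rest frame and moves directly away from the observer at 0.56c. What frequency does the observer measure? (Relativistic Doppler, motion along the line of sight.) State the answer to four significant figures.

Relativistic Doppler (source moving away): f_obs = f_src · √((1−β)/(1+β)).
With β = 0.56: factor = √(0.44/1.56) = 0.53109.
f_obs = 756 × 0.53109 = 401.5 GHz.

401.5 GHz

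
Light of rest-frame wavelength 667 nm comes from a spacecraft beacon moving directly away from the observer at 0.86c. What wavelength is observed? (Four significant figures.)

2431 nm

Relativistic Doppler for wavelength: λ_obs = λ_src · √((1+β)/(1−β)).
With β = 0.86: factor = √(1.86/0.14) = 3.645.
λ_obs = 667 × 3.645 = 2431 nm.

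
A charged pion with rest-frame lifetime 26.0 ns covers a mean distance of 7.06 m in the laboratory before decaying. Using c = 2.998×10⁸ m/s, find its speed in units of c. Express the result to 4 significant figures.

d = βγcτ ⇒ βγ = d/(cτ) = 7.060 m / (7.7948 m) = 0.90573.
β = (βγ)/√(1+(βγ)²) = 0.90573/√1.820347 = 0.6713.

0.6713c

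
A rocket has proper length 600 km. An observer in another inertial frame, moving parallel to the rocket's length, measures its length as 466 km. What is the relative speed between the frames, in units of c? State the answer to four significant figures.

Length contraction gives γ = L₀/L = 600/466 = 1.2876.
β = √(1 − 1/γ²) = √0.396832 = 0.6299.

0.6299c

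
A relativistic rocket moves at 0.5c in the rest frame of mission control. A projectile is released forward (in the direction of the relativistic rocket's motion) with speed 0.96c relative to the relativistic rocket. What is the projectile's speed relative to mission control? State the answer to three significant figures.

0.986c

Relativistic velocity addition: u = (u' + v)/(1 + u'v/c²), with u' = 0.96c and v = 0.5c.
Numerator: 0.96 + 0.5 = 1.46. Denominator: 1 + (0.96)(0.5) = 1.48.
u = 1.46/1.48 = 0.98649, so the speed is 0.986c.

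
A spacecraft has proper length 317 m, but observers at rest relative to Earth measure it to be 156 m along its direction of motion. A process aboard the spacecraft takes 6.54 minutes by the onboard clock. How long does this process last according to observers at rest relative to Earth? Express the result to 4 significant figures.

13.29 minutes

From L = L₀/γ: γ = 317/156 = 2.03205.
Δt = γΔτ = 2.03205 × 6.54 = 13.29 minutes.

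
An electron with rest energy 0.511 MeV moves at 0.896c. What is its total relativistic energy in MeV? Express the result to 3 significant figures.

1.15 MeV

With β = 0.896, γ = 1/√(1 − 0.896²) = 1/√0.197184 = 2.252.
Total energy: E = γmc² = 2.252 × 0.511 MeV = 1.15 MeV.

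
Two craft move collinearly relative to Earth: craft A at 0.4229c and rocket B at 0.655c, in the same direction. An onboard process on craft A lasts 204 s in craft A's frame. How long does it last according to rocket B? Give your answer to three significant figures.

The velocity of craft A relative to rocket B is (0.4229 − 0.655)c / (1 − 0.4229×0.655) = −0.32102c; relative speed 0.32102c.
γ for this relative speed: γ = 1/√(1 − 0.103054) = 1.0559.
Craft A's interval is proper; time dilation gives Δt_B = γΔτ = 1.0559 × 204 s = 215 s.

215 s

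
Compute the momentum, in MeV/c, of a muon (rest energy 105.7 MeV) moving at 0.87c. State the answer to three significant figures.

187 MeV/c

γ = 1/√(1 − β²) = 1/√(1 − 0.7569) = 1/√0.2431 = 1/0.493052 = 2.0282.
Momentum: p = γβ·mc = 2.0282 × 0.87 × 105.7 MeV/c = 187 MeV/c.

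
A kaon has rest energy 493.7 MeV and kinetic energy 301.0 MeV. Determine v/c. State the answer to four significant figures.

γ = 1 + K/(mc²) = 1 + 301.0/493.7 = 1.6097.
β = √(1 − 1/γ²) = √(1 − 0.385931) = √0.614069 = 0.7836.

0.7836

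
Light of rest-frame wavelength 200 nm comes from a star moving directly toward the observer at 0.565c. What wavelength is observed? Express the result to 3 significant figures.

Relativistic Doppler for wavelength: λ_obs = λ_src · √((1−β)/(1+β)).
With β = 0.565: factor = √(0.435/1.565) = 0.52721.
λ_obs = 200 × 0.52721 = 105 nm.

105 nm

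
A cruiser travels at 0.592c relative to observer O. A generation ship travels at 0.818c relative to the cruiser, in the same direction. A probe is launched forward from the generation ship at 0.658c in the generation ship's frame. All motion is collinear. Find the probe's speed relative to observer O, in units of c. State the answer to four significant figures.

0.9895c

Compose velocities in two stages. Stage 1 (into S'): u₁ = (0.658+0.818)/(1+0.658×0.818) = 0.95954.
Stage 2 (into S): u = (0.95954+0.592)/(1+0.95954×0.592) = 0.98947, so the speed is 0.9895c.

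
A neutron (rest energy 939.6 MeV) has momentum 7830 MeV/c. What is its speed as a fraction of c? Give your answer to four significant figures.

0.9929c

βγ = pc/(mc²) = 7830/939.6 = 8.3333.
Since γ² = 1 + (βγ)² = 70.4439, γ = √70.4439 = 8.39309, and β = (βγ)/γ = 8.3333/8.39309 = 0.9929.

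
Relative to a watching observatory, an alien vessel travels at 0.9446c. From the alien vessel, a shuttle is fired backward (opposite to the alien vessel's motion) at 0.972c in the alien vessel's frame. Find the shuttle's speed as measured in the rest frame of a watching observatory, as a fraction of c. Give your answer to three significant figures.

0.335c

In units of c, u = (u' + v)/(1 + u'v) with u' = −0.972 and v = 0.9446.
Numerator: −0.972 + 0.9446 = −0.0274. Denominator: 1 + (−0.972)(0.9446) = 0.0818488.
u = −0.0274/0.0818488 = −0.33476, so the speed is 0.335c.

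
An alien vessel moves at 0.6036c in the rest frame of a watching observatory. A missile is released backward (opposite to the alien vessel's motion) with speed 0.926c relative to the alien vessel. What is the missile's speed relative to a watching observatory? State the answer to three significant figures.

0.731c

Relativistic velocity addition: u = (u' + v)/(1 + u'v/c²), with u' = −0.926c and v = 0.6036c.
Numerator: −0.926 + 0.6036 = −0.3224. Denominator: 1 + (−0.926)(0.6036) = 0.4410664.
u = −0.3224/0.4410664 = −0.73096, so the speed is 0.731c.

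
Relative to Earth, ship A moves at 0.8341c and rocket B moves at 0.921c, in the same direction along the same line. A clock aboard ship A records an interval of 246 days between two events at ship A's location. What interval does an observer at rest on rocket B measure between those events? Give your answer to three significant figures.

265 days

Transform ship A's velocity into rocket B's frame: (0.8341 − 0.921)/(1 − 0.8341·0.921) = −0.0869/0.2317939, so the relative speed is 0.3749c.
At |u| = 0.3749c, γ = (1 − 0.14055)^(−1/2) = 1.0787.
Ship A's interval is proper; time dilation gives Δt_B = γΔτ = 1.0787 × 246 days = 265 days.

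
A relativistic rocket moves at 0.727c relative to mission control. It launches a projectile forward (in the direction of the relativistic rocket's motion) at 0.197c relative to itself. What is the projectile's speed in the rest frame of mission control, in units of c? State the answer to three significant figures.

In units of c, u = (u' + v)/(1 + u'v) with u' = 0.197 and v = 0.727.
Numerator: 0.197 + 0.727 = 0.924. Denominator: 1 + (0.197)(0.727) = 1.143219.
u = 0.924/1.143219 = 0.80824, so the speed is 0.808c.

0.808c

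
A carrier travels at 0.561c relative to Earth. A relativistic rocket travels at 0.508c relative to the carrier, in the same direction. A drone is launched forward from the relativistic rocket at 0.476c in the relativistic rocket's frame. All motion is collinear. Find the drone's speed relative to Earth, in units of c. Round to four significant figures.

Compose velocities in two stages. Stage 1 (into S'): u₁ = (0.476+0.508)/(1+0.476×0.508) = 0.79239.
Stage 2 (into S): u = (0.79239+0.561)/(1+0.79239×0.561) = 0.93691, so the speed is 0.9369c.

0.9369c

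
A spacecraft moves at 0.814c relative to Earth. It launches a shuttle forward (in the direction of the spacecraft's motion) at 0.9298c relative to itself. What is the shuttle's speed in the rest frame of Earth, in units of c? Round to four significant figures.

0.9926c

In units of c, u = (u' + v)/(1 + u'v) with u' = 0.9298 and v = 0.814.
Numerator: 0.9298 + 0.814 = 1.7438. Denominator: 1 + (0.9298)(0.814) = 1.7568572.
u = 1.7438/1.7568572 = 0.99257, so the speed is 0.9926c.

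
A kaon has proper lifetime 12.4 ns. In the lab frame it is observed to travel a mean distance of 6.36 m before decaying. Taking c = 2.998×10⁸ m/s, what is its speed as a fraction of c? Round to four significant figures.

Lab distance = (lab lifetime)·v = γτ·βc, so βγ = d/(cτ) = 6.360/(2.998×10⁸ × 1.240×10^-8) = 1.7108.
With βγ = 1.7108: γ² = 1 + (βγ)² = 3.92684, and β = (βγ)/γ = 1.7108/1.98163 = 0.8633.

0.8633c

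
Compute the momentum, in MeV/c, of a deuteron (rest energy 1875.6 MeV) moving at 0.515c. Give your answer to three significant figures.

With β = 0.515, γ = 1/√(1 − 0.515²) = 1/√0.734775 = 1.1666.
Momentum: p = γβ·mc = 1.1666 × 0.515 × 1875.6 MeV/c = 1130 MeV/c.

1130 MeV/c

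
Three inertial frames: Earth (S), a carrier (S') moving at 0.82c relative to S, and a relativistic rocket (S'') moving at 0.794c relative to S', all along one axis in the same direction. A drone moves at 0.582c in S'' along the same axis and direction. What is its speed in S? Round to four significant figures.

0.9940c

First combine the drone and relativistic rocket (S''→S'): u₁ = (0.582 + 0.794)/(1 + 0.582×0.794) = 1.376/1.462108 = 0.94111.
Then combine with the carrier (S'→S): u = (0.94111 + 0.82)/(1 + 0.94111×0.82) = 1.76111/1.7717102 = 0.99402.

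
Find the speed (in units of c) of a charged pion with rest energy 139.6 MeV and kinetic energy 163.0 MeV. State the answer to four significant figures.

K = (γ−1)mc², so γ = 1 + 163.0/139.6 = 2.1676.
Then v/c = √(1 − γ⁻²) = √(1 − 0.212834) = √0.787166 = 0.8872.

0.8872c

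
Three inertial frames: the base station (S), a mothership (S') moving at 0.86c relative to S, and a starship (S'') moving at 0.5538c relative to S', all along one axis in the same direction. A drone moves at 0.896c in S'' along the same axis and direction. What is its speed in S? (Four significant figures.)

First combine the drone and starship (S''→S'): u₁ = (0.896 + 0.5538)/(1 + 0.896×0.5538) = 1.4498/1.4962048 = 0.96898.
Then combine with the mothership (S'→S): u = (0.96898 + 0.86)/(1 + 0.96898×0.86) = 1.82898/1.8333228 = 0.99763.

0.9976c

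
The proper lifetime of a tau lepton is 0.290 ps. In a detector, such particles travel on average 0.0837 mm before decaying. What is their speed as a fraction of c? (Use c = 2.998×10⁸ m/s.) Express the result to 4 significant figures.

0.6935c

Lab distance = (lab lifetime)·v = γτ·βc, so βγ = d/(cτ) = 8.370×10^-5/(2.998×10⁸ × 2.900×10^-13) = 0.96271.
With βγ = 0.96271: γ² = 1 + (βγ)² = 1.926811, and β = (βγ)/γ = 0.96271/1.3881 = 0.6935.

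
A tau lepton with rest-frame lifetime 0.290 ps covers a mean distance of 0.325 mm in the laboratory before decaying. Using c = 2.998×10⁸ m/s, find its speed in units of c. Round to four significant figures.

0.9660c

Let x = d/(cτ) = 3.250×10^-4 m / (2.998×10⁸ m/s × 2.900×10^-13 s) = 3.7381. Since d = βγcτ, x = βγ = β/√(1−β²).
Solving: β² = x²/(1+x²) = 13.9734/14.9734 = 0.933215, so β = 0.9660.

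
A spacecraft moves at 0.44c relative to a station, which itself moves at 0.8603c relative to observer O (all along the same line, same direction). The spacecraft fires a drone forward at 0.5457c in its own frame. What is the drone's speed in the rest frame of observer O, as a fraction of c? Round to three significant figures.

Compose velocities in two stages. Stage 1 (into S'): u₁ = (0.5457+0.44)/(1+0.5457×0.44) = 0.79485.
Stage 2 (into S): u = (0.79485+0.8603)/(1+0.79485×0.8603) = 0.98298, so the speed is 0.983c.

0.983c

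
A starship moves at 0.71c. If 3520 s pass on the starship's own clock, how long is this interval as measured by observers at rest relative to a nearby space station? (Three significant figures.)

With β = 0.71, γ = 1/√(1 − 0.71²) = 1/√0.4959 = 1.42.
The onboard clock measures proper time, so the interval in the rest frame of a nearby space station is dilated: Δt = γ·Δτ = 1.42 × 3520 s = 5000 s.

5000 s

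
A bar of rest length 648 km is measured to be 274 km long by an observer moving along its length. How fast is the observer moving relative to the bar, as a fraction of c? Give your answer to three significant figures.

Length contraction gives γ = L₀/L = 648/274 = 2.365.
β = √(1 − 1/γ²) = √0.821212 = 0.906.

0.906c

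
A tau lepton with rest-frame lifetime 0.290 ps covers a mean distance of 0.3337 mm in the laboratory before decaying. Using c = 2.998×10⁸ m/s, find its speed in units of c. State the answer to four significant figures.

0.9677c

Lab distance = (lab lifetime)·v = γτ·βc, so βγ = d/(cτ) = 3.337×10^-4/(2.998×10⁸ × 2.900×10^-13) = 3.8382.
With βγ = 3.8382: γ² = 1 + (βγ)² = 15.7318, and β = (βγ)/γ = 3.8382/3.96633 = 0.9677.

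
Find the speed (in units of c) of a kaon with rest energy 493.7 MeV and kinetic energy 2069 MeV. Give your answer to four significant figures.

K = (γ−1)mc², so γ = 1 + 2069/493.7 = 5.1908.
Then v/c = √(1 − γ⁻²) = √(1 − 0.0371135) = √0.9628865 = 0.9813.

0.9813c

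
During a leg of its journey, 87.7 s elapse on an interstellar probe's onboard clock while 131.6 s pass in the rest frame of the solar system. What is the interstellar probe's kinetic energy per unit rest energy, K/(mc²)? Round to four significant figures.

0.5006

γ = Δt/Δτ = 131.6/87.7 = 1.50057.
Since K = (γ−1)mc², K/(mc²) = 1.50057 − 1 = 0.5006.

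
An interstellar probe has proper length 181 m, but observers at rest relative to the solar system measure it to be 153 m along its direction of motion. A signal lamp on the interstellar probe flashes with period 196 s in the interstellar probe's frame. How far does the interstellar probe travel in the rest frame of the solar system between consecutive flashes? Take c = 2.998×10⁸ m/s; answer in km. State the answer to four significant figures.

3.714×10^7 km

Length contraction gives γ = L₀/L = 181/153 = 1.18301.
β = √(1 − 1/γ²) = 0.53429. Lab-frame period = γτ = 1.18301×196 s = 231.87 s. Distance = βc × γτ = 0.53429 × 2.998×10⁸ m/s × 231.87 s = 3.7141×10^10 m = 3.714×10^7 km.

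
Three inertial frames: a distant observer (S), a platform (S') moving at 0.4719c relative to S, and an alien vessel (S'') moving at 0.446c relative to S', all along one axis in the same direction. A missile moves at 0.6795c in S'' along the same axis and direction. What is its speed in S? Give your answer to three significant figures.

0.949c

First combine the missile and alien vessel (S''→S'): u₁ = (0.6795 + 0.446)/(1 + 0.6795×0.446) = 1.1255/1.303057 = 0.86374.
Then combine with the platform (S'→S): u = (0.86374 + 0.4719)/(1 + 0.86374×0.4719) = 1.33564/1.407598906 = 0.94888.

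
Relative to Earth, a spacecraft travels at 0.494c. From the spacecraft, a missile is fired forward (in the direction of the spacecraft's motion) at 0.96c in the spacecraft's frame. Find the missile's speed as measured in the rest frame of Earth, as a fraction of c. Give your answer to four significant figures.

Relativistic velocity addition: u = (u' + v)/(1 + u'v/c²), with u' = 0.96c and v = 0.494c.
Numerator: 0.96 + 0.494 = 1.454. Denominator: 1 + (0.96)(0.494) = 1.47424.
u = 1.454/1.47424 = 0.98627, so the speed is 0.9863c.

0.9863c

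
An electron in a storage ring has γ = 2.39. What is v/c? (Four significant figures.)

0.9083

β = √(1 − 1/γ²) = √(1 − 1/5.7121) = √0.824933 = 0.9083.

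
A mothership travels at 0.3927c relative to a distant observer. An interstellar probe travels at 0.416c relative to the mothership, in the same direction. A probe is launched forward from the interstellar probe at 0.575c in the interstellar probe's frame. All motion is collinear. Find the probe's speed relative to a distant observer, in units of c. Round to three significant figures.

First combine the probe and interstellar probe (S''→S'): u₁ = (0.575 + 0.416)/(1 + 0.575×0.416) = 0.991/1.2392 = 0.79971.
Then combine with the mothership (S'→S): u = (0.79971 + 0.3927)/(1 + 0.79971×0.3927) = 1.19241/1.314046117 = 0.90743.

0.907c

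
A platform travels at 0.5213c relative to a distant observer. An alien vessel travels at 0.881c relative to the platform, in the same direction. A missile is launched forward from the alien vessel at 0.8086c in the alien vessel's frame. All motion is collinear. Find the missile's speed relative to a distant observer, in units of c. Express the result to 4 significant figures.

0.9958c

Compose velocities in two stages. Stage 1 (into S'): u₁ = (0.8086+0.881)/(1+0.8086×0.881) = 0.9867.
Stage 2 (into S): u = (0.9867+0.5213)/(1+0.9867×0.5213) = 0.9958, so the speed is 0.9958c.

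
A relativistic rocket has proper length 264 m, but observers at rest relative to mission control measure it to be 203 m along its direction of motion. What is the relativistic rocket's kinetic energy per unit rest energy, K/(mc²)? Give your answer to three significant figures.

0.300

From L = L₀/γ: γ = 264/203 = 1.30049.
Since K = (γ−1)mc², K/(mc²) = 1.30049 − 1 = 0.300.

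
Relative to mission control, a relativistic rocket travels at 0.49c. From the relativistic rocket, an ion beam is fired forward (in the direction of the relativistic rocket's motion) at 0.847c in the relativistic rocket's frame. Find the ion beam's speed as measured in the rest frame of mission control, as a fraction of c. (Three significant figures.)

0.945c

In units of c, u = (u' + v)/(1 + u'v) with u' = 0.847 and v = 0.49.
Numerator: 0.847 + 0.49 = 1.337. Denominator: 1 + (0.847)(0.49) = 1.41503.
u = 1.337/1.41503 = 0.94486, so the speed is 0.945c.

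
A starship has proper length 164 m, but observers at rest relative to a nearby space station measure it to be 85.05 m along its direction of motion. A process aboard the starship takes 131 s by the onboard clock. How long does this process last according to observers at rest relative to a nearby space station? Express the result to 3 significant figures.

253 s

Length contraction gives γ = L₀/L = 164/85.05 = 1.92828.
The same γ dilates the second interval: 1.92828 × 131 s = 253 s.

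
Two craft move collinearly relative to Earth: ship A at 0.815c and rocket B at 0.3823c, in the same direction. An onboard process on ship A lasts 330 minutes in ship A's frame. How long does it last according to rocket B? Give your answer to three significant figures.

424 minutes

The velocity of ship A relative to rocket B is (0.815 − 0.3823)c / (1 − 0.815×0.3823) = 0.62854c; relative speed 0.62854c.
γ for this relative speed: γ = 1/√(1 − 0.395063) = 1.2857.
The clock on ship A records proper time, so rocket B measures Δt = γΔτ = 1.2857 × 330 = 424 minutes.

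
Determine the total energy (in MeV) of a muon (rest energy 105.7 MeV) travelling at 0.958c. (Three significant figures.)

With β = 0.958, γ = 1/√(1 − 0.958²) = 1/√0.082236 = 3.4871.
Total energy: E = γmc² = 3.4871 × 105.7 MeV = 369 MeV.

369 MeV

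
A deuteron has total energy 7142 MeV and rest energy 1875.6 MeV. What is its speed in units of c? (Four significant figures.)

γ = E/(mc²) = 7142/1875.6 = 3.8078.
β = √(1 − 1/γ²) = √(1 − 0.0689687) = √0.9310313 = 0.9649.

0.9649c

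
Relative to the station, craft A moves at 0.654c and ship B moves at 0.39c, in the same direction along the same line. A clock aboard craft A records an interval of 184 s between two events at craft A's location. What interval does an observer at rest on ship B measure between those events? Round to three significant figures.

The velocity of craft A relative to ship B is (0.654 − 0.39)c / (1 − 0.654×0.39) = 0.35439c; relative speed 0.35439c.
At |u| = 0.35439c, γ = (1 − 0.125592)^(−1/2) = 1.0694.
The clock on craft A records proper time, so ship B measures Δt = γΔτ = 1.0694 × 184 = 197 s.

197 s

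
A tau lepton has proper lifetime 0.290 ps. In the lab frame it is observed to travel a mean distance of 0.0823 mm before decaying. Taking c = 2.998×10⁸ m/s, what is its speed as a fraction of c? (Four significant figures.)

0.6875c

Let x = d/(cτ) = 8.230×10^-5 m / (2.998×10⁸ m/s × 2.900×10^-13 s) = 0.94661. Since d = βγcτ, x = βγ = β/√(1−β²).
Solving: β² = x²/(1+x²) = 0.89607/1.89607 = 0.472593, so β = 0.6875.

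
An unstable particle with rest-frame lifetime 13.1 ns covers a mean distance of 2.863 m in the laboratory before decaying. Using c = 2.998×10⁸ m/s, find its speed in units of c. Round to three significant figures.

0.589c

Lab distance = (lab lifetime)·v = γτ·βc, so βγ = d/(cτ) = 2.863/(2.998×10⁸ × 1.310×10^-8) = 0.72898.
With βγ = 0.72898: γ² = 1 + (βγ)² = 1.531412, and β = (βγ)/γ = 0.72898/1.2375 = 0.589.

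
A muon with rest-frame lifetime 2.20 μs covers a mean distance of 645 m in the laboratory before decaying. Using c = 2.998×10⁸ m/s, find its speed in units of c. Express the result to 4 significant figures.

0.6992c

Lab distance = (lab lifetime)·v = γτ·βc, so βγ = d/(cτ) = 645.0/(2.998×10⁸ × 2.200×10^-6) = 0.97792.
With βγ = 0.97792: γ² = 1 + (βγ)² = 1.956328, and β = (βγ)/γ = 0.97792/1.39869 = 0.6992.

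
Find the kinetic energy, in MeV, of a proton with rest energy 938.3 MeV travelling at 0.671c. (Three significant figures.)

γ = 1/√(1 − β²) = 1/√(1 − 0.450241) = 1/√0.549759 = 1/0.741457 = 1.3487.
Kinetic energy: K = (γ − 1)mc² = (1.3487 − 1) × 938.3 MeV = 0.3487 × 938.3 = 327 MeV.

327 MeV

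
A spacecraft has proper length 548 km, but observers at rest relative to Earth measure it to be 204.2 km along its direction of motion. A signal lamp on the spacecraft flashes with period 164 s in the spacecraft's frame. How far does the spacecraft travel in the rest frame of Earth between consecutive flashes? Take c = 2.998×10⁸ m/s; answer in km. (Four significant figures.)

1.224×10^8 km

Length contraction gives γ = L₀/L = 548/204.2 = 2.68364.
β = √(1 − 1/γ²) = 0.92798. Lab-frame period = γτ = 2.68364×164 s = 440.12 s. Distance = βc × γτ = 0.92798 × 2.998×10⁸ m/s × 440.12 s = 1.2245×10^11 m = 1.224×10^8 km.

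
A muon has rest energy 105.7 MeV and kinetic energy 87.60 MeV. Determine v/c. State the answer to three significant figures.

K = (γ−1)mc², so γ = 1 + 87.60/105.7 = 1.8288.
Then v/c = √(1 − γ⁻²) = √(1 − 0.298998) = √0.701002 = 0.837.

0.837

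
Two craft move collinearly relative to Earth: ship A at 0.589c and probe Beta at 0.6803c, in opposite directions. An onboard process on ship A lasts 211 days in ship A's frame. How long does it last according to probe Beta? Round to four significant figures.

The velocity of ship A relative to probe Beta is (0.589 + 0.6803)c / (1 + 0.589×0.6803) = 0.90619c; relative speed 0.90619c.
At |u| = 0.90619c, γ = (1 − 0.82118)^(−1/2) = 2.3648.
Ship A's interval is proper; time dilation gives Δt_B = γΔτ = 2.3648 × 211 days = 499.0 days.

499.0 days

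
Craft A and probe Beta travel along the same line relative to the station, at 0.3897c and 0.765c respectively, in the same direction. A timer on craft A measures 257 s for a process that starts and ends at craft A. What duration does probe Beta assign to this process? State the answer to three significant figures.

304 s

Speed of craft A in probe Beta's frame: u = (v_A − v_B)/(1 − v_A v_B/c²) = (0.3897 − 0.765)/(1 − 0.3897×0.765) = −0.3753/0.7018795 = −0.53471; |u| = 0.53471c.
γ for this relative speed: γ = 1/√(1 − 0.285915) = 1.1834.
The clock on craft A records proper time, so probe Beta measures Δt = γΔτ = 1.1834 × 257 = 304 s.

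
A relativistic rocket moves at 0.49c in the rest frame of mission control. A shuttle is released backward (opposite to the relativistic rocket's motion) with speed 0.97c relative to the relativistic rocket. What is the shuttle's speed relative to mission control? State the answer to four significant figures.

Relativistic velocity addition: u = (u' + v)/(1 + u'v/c²), with u' = −0.97c and v = 0.49c.
Numerator: −0.97 + 0.49 = −0.48. Denominator: 1 + (−0.97)(0.49) = 0.5247.
u = −0.48/0.5247 = −0.91481, so the speed is 0.9148c.

0.9148c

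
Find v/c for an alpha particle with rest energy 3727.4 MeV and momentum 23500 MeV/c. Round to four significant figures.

0.9877

βγ = pc/(mc²) = 23500/3727.4 = 6.3047.
Since γ² = 1 + (βγ)² = 40.7492, γ = √40.7492 = 6.38351, and β = (βγ)/γ = 6.3047/6.38351 = 0.9877.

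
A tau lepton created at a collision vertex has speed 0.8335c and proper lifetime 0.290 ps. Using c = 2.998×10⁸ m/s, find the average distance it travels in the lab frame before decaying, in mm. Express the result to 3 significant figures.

0.131 mm

β² = 0.69472225, so γ = 1/√0.30527775 = 1.8099.
Lab-frame lifetime: Δt = γτ = 1.8099 × 0.290 ps = 0.52487 ps.
Distance: d = vΔt = 0.8335 × 2.998×10⁸ m/s × 5.2487×10^-13 s = 1.31×10^-4 m = 0.131 mm.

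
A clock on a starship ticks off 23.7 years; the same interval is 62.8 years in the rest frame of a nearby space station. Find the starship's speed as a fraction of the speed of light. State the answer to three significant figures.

γ = Δt/Δτ = 62.8/23.7 = 2.6498.
β = √(1 − 1/γ²) = √(1 − 0.142421) = √0.857579 = 0.926.

0.926c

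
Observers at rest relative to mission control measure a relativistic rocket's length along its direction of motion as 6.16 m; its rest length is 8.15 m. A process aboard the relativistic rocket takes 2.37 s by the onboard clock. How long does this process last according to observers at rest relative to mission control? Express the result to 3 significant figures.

From L = L₀/γ: γ = 8.15/6.16 = 1.32305.
The same γ dilates the second interval: 1.32305 × 2.37 s = 3.14 s.

3.14 s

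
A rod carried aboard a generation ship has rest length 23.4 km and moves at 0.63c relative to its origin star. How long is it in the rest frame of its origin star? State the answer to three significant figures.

18.2 km

γ = 1/√(1 − β²) = 1/√(1 − 0.3969) = 1/√0.6031 = 1/0.776595 = 1.2877.
Along the direction of motion the measured length is L₀/γ = 23.4/1.2877 = 18.2 km.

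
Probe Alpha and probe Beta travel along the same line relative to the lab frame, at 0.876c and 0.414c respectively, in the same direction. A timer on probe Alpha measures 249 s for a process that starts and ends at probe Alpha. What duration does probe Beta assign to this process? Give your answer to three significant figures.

361 s

Speed of probe Alpha in probe Beta's frame: u = (v_A − v_B)/(1 − v_A v_B/c²) = (0.876 − 0.414)/(1 − 0.876×0.414) = 0.462/0.637336 = 0.72489; |u| = 0.72489c.
γ for this relative speed: γ = 1/√(1 − 0.525466) = 1.4517.
The clock on probe Alpha records proper time, so probe Beta measures Δt = γΔτ = 1.4517 × 249 = 361 s.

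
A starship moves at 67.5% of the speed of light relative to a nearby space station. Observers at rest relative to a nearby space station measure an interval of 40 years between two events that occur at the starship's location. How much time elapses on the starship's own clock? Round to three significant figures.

29.5 years

Lorentz factor: γ = (1 − 0.455625)^(−1/2) = 1.3553.
The starship's clock runs slow as seen from a nearby space station, so Δτ = Δt/γ = 40/1.3553 = 29.5 years.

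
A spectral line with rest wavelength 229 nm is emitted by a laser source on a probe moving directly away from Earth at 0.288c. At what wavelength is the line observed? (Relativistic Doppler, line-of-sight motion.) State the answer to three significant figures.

308 nm

Relativistic Doppler for wavelength: λ_obs = λ_src · √((1+β)/(1−β)).
With β = 0.288: factor = √(1.288/0.712) = 1.345.
λ_obs = 229 × 1.345 = 308 nm.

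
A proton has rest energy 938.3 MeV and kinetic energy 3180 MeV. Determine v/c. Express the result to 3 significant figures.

K = (γ−1)mc², so γ = 1 + 3180/938.3 = 4.3891.
Then v/c = √(1 − γ⁻²) = √(1 − 0.0519098) = √0.9480902 = 0.974.

0.974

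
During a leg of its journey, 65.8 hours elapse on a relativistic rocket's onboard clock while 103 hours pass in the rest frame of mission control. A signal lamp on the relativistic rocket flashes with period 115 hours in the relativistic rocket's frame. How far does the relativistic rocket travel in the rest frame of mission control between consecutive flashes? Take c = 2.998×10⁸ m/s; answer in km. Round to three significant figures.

1.49×10^11 km

From Δt = γΔτ: γ = 103/65.8 = 1.56535.
β = √(1 − 1/γ²) = 0.76934. Lab-frame period = γτ = 1.56535×115 hours = 180.02 hours. Distance = βc × γτ = 0.76934 × 2.998×10⁸ m/s × 648072 s = 1.4948×10^14 m = 1.49×10^11 km.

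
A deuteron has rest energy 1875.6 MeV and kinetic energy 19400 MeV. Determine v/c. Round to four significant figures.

0.9961

K = (γ−1)mc², so γ = 1 + 19400/1875.6 = 11.343.
Then v/c = √(1 − γ⁻²) = √(1 − 0.0077722) = √0.9922278 = 0.9961.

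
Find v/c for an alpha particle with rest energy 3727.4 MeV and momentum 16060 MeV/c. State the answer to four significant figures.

0.9741

βγ = pc/(mc²) = 16060/3727.4 = 4.3086.
Since γ² = 1 + (βγ)² = 19.564, γ = √19.564 = 4.42312, and β = (βγ)/γ = 4.3086/4.42312 = 0.9741.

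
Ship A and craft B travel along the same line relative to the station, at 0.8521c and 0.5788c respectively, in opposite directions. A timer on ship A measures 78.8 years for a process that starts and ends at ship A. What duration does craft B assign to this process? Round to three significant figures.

276 years

The velocity of ship A relative to craft B is (0.8521 + 0.5788)c / (1 + 0.8521×0.5788) = 0.95828c; relative speed 0.95828c.
At |u| = 0.95828c, γ = (1 − 0.918301)^(−1/2) = 3.4986.
The clock on ship A records proper time, so craft B measures Δt = γΔτ = 3.4986 × 78.8 = 276 years.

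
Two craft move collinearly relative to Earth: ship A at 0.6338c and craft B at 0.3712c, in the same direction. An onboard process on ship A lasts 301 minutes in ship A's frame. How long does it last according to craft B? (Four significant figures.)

The velocity of ship A relative to craft B is (0.6338 − 0.3712)c / (1 − 0.6338×0.3712) = 0.34339c; relative speed 0.34339c.
At |u| = 0.34339c, γ = (1 − 0.117917)^(−1/2) = 1.0647.
The clock on ship A records proper time, so craft B measures Δt = γΔτ = 1.0647 × 301 = 320.5 minutes.

320.5 minutes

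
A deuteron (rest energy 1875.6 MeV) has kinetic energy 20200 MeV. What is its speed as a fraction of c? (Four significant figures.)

0.9964c

K = (γ−1)mc², so γ = 1 + 20200/1875.6 = 11.77.
Then v/c = √(1 − γ⁻²) = √(1 − 0.0072185) = √0.9927815 = 0.9964.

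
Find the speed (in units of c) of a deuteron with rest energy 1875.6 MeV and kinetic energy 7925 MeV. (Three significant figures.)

0.982c

γ = 1 + K/(mc²) = 1 + 7925/1875.6 = 5.2253.
β = √(1 − 1/γ²) = √(1 − 0.036625) = √0.963375 = 0.982.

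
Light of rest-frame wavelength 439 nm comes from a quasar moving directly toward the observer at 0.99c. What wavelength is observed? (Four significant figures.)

Relativistic Doppler for wavelength: λ_obs = λ_src · √((1−β)/(1+β)).
With β = 0.99: factor = √(0.01/1.99) = 0.070888.
λ_obs = 439 × 0.070888 = 31.12 nm.

31.12 nm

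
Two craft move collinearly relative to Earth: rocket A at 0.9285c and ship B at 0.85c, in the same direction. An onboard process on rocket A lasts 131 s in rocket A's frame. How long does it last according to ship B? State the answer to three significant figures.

141 s

The velocity of rocket A relative to ship B is (0.9285 − 0.85)c / (1 − 0.9285×0.85) = 0.37244c; relative speed 0.37244c.
γ for this relative speed: γ = 1/√(1 − 0.138712) = 1.0775.
Rocket A's interval is proper; time dilation gives Δt_B = γΔτ = 1.0775 × 131 s = 141 s.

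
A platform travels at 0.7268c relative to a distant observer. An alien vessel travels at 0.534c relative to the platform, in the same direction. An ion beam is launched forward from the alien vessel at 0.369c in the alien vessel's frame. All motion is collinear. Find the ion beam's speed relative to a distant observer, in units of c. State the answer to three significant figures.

Compose velocities in two stages. Stage 1 (into S'): u₁ = (0.369+0.534)/(1+0.369×0.534) = 0.75436.
Stage 2 (into S): u = (0.75436+0.7268)/(1+0.75436×0.7268) = 0.95666, so the speed is 0.957c.

0.957c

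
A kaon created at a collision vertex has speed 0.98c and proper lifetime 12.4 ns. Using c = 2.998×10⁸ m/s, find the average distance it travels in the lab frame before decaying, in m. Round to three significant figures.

With β = 0.98, γ = 1/√(1 − 0.98²) = 1/√0.0396 = 5.0252.
Lab-frame lifetime: Δt = γτ = 5.0252 × 12.4 ns = 62.312 ns.
Distance: d = vΔt = 0.98 × 2.998×10⁸ m/s × 6.2312×10^-8 s = 18.3 m.

18.3 m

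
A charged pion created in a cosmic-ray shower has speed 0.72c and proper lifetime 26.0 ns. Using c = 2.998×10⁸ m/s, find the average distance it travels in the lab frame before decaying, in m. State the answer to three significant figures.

γ = 1/√(1 − β²) = 1/√(1 − 0.5184) = 1/√0.4816 = 1/0.693974 = 1.441.
Lab-frame lifetime: Δt = γτ = 1.441 × 26.0 ns = 37.466 ns.
Distance: d = vΔt = 0.72 × 2.998×10⁸ m/s × 3.7466×10^-8 s = 8.09 m.

8.09 m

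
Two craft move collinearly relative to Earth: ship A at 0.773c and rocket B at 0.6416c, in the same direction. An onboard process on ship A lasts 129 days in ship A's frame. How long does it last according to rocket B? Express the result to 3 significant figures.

Speed of ship A in rocket B's frame: u = (v_A − v_B)/(1 − v_A v_B/c²) = (0.773 − 0.6416)/(1 − 0.773×0.6416) = 0.1314/0.5040432 = 0.26069; |u| = 0.26069c.
γ for this relative speed: γ = 1/√(1 − 0.0679593) = 1.0358.
Ship A's interval is proper; time dilation gives Δt_B = γΔτ = 1.0358 × 129 days = 134 days.

134 days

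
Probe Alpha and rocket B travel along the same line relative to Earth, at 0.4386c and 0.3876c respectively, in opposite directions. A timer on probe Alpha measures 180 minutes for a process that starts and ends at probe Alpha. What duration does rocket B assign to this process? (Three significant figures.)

254 minutes

Speed of probe Alpha in rocket B's frame: u = (v_A + v_B)/(1 + v_A v_B/c²) = (0.4386 + 0.3876)/(1 + 0.4386×0.3876) = 0.8262/1.17000136 = 0.70615; |u| = 0.70615c.
At |u| = 0.70615c, γ = (1 − 0.498648)^(−1/2) = 1.4123.
The clock on probe Alpha records proper time, so rocket B measures Δt = γΔτ = 1.4123 × 180 = 254 minutes.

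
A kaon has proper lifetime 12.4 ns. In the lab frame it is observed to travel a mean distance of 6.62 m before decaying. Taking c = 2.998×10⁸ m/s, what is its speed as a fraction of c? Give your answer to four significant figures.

0.8719c

d = βγcτ ⇒ βγ = d/(cτ) = 6.620 m / (3.71752 m) = 1.7808.
β = (βγ)/√(1+(βγ)²) = 1.7808/√4.17125 = 0.8719.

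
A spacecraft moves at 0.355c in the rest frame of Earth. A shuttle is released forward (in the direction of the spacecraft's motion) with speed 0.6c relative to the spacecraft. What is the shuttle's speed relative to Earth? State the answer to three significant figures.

Relativistic velocity addition: u = (u' + v)/(1 + u'v/c²), with u' = 0.6c and v = 0.355c.
Numerator: 0.6 + 0.355 = 0.955. Denominator: 1 + (0.6)(0.355) = 1.213.
u = 0.955/1.213 = 0.7873, so the speed is 0.787c.

0.787c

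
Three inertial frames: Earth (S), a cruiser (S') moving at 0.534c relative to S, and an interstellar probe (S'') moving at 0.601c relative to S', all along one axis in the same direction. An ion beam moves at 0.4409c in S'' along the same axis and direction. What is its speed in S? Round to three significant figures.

0.943c

Compose velocities in two stages. Stage 1 (into S'): u₁ = (0.4409+0.601)/(1+0.4409×0.601) = 0.82365.
Stage 2 (into S): u = (0.82365+0.534)/(1+0.82365×0.534) = 0.94292, so the speed is 0.943c.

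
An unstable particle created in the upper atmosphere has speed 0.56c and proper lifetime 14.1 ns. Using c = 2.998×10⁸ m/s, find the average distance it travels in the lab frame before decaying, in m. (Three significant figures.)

γ = 1/√(1 − β²) = 1/√(1 − 0.3136) = 1/√0.6864 = 1/0.828493 = 1.207.
Lab-frame lifetime: Δt = γτ = 1.207 × 14.1 ns = 17.019 ns.
Distance: d = vΔt = 0.56 × 2.998×10⁸ m/s × 1.7019×10^-8 s = 2.86 m.

2.86 m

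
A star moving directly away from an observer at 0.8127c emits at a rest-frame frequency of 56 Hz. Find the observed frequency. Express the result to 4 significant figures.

Relativistic Doppler (source moving away): f_obs = f_src · √((1−β)/(1+β)).
With β = 0.8127: factor = √(0.1873/1.8127) = 0.32144.
f_obs = 56 × 0.32144 = 18.00 Hz.

18.00 Hz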